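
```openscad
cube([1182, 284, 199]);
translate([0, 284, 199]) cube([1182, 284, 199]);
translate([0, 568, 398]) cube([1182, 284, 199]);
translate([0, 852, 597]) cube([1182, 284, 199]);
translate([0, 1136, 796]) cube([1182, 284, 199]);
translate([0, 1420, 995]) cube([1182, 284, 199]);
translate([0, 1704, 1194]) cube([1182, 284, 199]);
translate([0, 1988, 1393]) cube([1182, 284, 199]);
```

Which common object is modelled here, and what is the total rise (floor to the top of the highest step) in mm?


A staircase. The total rise is 1592 mm.

8 identical blocks, each offset up and back from the previous — a staircase. Each step is 199 mm tall and there are 8 of them, so the total rise is 8 × 199 = 1592 mm.


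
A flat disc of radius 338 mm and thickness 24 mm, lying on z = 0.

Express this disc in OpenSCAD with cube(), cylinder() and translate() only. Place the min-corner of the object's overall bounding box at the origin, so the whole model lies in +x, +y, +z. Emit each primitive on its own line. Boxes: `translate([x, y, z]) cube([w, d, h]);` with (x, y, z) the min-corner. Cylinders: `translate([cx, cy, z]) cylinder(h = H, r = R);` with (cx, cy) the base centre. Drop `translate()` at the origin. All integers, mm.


translate([338, 338, 0]) cylinder(h = 24, r = 338);


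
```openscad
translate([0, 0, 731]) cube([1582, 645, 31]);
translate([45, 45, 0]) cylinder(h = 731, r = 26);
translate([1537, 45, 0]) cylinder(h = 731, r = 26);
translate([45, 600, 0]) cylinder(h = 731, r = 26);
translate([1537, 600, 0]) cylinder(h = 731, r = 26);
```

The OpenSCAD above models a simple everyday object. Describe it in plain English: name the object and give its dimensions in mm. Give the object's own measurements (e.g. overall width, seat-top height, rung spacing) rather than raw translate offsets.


A rectangular dining table. The top is 1582×645×31 mm with its upper surface at z = 762 mm. It stands on four round legs of 52 mm diameter, each leg's bounding box inset 19 mm from the nearest pair of top edges, running from the floor to the underside of the top.


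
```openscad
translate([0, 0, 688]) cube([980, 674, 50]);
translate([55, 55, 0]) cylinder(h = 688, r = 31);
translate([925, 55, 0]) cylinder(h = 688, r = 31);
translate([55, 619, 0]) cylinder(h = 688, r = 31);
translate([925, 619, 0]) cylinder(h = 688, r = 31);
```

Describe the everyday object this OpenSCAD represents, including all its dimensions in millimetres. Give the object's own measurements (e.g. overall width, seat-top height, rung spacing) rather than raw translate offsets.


A rectangular dining table. The top is 980×674×50 mm with its upper surface at z = 738 mm. It stands on four round legs of 62 mm diameter, each leg's bounding box inset 24 mm from the nearest pair of top edges, running from the floor to the underside of the top.


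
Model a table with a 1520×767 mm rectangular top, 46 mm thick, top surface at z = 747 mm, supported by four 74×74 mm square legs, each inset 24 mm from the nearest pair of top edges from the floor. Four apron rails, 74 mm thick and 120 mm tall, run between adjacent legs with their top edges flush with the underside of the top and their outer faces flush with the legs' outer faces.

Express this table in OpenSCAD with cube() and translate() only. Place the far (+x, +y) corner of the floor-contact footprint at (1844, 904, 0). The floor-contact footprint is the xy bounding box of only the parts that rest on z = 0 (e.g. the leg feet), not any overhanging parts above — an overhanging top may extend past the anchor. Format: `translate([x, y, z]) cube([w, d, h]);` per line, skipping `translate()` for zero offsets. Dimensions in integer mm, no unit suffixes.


// leg_h = 747 - 46 = 701
// apron z = 701 - 120 = 581
translate([348, 161, 701]) cube([1520, 767, 46]);
translate([372, 185, 0]) cube([74, 74, 701]);
translate([1770, 185, 0]) cube([74, 74, 701]);
translate([372, 830, 0]) cube([74, 74, 701]);
translate([1770, 830, 0]) cube([74, 74, 701]);
translate([446, 185, 581]) cube([1324, 74, 120]);
translate([446, 830, 581]) cube([1324, 74, 120]);
translate([372, 259, 581]) cube([74, 571, 120]);
translate([1770, 259, 581]) cube([74, 571, 120]);


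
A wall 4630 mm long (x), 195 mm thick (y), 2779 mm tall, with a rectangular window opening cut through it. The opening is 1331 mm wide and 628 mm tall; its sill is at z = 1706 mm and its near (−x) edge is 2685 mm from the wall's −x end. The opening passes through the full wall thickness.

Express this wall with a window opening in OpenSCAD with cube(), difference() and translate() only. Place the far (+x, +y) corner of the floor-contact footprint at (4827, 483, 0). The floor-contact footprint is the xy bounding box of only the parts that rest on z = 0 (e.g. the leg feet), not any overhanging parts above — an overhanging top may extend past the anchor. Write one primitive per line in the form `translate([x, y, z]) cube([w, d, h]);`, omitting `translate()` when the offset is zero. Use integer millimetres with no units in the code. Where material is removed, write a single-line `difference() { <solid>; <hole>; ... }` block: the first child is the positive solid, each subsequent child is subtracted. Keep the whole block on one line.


difference() { translate([197, 288, 0]) cube([4630, 195, 2779]); translate([2882, 288, 1706]) cube([1331, 195, 628]); }


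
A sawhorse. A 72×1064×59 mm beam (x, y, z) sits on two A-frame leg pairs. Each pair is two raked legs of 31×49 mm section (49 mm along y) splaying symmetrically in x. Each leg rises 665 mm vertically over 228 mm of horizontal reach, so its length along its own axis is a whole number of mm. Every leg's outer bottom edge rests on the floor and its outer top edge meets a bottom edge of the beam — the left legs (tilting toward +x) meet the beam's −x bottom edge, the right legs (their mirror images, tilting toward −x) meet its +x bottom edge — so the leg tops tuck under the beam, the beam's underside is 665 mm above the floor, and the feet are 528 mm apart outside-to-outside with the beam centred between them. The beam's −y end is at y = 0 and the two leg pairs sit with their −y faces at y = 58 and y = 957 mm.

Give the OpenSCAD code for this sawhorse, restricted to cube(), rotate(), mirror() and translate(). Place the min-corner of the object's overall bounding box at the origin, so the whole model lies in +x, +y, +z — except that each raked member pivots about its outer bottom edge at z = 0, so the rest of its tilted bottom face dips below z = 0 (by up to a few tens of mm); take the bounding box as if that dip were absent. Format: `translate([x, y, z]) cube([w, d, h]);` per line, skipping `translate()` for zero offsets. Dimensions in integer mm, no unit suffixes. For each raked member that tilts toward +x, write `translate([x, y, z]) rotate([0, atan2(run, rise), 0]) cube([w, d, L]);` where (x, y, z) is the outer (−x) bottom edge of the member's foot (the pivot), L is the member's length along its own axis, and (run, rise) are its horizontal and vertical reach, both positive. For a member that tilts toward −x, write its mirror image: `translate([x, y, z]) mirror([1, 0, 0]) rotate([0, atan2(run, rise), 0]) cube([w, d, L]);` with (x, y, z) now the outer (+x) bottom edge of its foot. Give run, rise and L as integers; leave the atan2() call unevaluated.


// leg length = √(228² + 665²) = 703
// right-leg outer foot x = 2·228 + 72 = 528
// beam min-corner = (228, 0, 665)
translate([228, 0, 665]) cube([72, 1064, 59]);
translate([0, 58, 0]) rotate([0, atan2(228, 665), 0]) cube([31, 49, 703]);
translate([528, 58, 0]) mirror([1, 0, 0]) rotate([0, atan2(228, 665), 0]) cube([31, 49, 703]);
translate([0, 957, 0]) rotate([0, atan2(228, 665), 0]) cube([31, 49, 703]);
translate([528, 957, 0]) mirror([1, 0, 0]) rotate([0, atan2(228, 665), 0]) cube([31, 49, 703]);


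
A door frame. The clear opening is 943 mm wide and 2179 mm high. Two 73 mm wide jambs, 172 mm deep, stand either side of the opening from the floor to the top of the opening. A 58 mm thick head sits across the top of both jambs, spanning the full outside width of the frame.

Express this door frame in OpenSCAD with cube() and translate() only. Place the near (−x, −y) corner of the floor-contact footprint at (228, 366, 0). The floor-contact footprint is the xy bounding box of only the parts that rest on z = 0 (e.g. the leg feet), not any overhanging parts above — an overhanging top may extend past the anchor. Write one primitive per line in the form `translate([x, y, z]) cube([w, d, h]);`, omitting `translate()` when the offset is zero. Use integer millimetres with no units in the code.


translate([228, 366, 0]) cube([73, 172, 2179]);
translate([1244, 366, 0]) cube([73, 172, 2179]);
translate([228, 366, 2179]) cube([1089, 172, 58]);


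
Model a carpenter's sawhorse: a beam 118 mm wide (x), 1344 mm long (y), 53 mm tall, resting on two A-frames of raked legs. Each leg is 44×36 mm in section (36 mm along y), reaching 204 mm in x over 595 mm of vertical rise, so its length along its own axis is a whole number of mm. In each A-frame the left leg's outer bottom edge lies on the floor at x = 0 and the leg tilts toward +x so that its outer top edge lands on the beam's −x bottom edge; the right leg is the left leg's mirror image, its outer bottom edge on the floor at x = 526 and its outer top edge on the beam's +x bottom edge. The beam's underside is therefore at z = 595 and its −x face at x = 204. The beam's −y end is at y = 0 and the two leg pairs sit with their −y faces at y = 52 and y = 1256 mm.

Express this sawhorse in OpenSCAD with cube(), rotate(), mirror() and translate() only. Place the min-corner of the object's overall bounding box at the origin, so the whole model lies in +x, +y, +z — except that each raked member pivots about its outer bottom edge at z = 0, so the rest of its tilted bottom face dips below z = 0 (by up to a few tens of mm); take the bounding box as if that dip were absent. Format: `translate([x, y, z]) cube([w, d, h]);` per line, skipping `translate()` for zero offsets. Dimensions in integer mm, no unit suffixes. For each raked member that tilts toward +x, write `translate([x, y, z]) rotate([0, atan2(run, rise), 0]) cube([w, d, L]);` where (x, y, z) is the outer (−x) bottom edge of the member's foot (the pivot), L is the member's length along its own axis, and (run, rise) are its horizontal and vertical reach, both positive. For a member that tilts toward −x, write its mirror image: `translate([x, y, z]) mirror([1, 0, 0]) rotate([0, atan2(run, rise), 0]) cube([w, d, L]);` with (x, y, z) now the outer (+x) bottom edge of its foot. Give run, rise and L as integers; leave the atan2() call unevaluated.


translate([204, 0, 595]) cube([118, 1344, 53]);
translate([0, 52, 0]) rotate([0, atan2(204, 595), 0]) cube([44, 36, 629]);
translate([526, 52, 0]) mirror([1, 0, 0]) rotate([0, atan2(204, 595), 0]) cube([44, 36, 629]);
translate([0, 1256, 0]) rotate([0, atan2(204, 595), 0]) cube([44, 36, 629]);
translate([526, 1256, 0]) mirror([1, 0, 0]) rotate([0, atan2(204, 595), 0]) cube([44, 36, 629]);


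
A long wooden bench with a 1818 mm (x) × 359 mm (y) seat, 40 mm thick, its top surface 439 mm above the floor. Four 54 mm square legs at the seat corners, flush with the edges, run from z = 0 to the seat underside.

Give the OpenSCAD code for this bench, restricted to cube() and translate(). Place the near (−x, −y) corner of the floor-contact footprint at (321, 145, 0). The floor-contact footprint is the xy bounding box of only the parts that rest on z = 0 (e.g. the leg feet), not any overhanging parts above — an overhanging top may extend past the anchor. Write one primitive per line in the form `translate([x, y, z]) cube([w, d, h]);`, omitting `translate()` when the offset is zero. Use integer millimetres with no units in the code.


translate([321, 145, 399]) cube([1818, 359, 40]);
translate([321, 145, 0]) cube([54, 54, 399]);
translate([321, 450, 0]) cube([54, 54, 399]);
translate([2085, 145, 0]) cube([54, 54, 399]);
translate([2085, 450, 0]) cube([54, 54, 399]);


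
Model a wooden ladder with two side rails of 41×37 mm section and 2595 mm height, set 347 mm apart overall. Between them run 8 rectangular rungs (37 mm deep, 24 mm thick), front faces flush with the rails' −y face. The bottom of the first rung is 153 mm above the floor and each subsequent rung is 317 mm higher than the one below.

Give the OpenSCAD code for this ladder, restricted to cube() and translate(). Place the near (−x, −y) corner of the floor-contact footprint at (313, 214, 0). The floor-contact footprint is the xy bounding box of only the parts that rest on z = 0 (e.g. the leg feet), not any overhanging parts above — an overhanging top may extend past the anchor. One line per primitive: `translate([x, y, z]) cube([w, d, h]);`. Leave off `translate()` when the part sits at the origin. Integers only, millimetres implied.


translate([313, 214, 0]) cube([41, 37, 2595]);
translate([619, 214, 0]) cube([41, 37, 2595]);
translate([354, 214, 153]) cube([265, 37, 24]);
translate([354, 214, 470]) cube([265, 37, 24]);
translate([354, 214, 787]) cube([265, 37, 24]);
translate([354, 214, 1104]) cube([265, 37, 24]);
translate([354, 214, 1421]) cube([265, 37, 24]);
translate([354, 214, 1738]) cube([265, 37, 24]);
translate([354, 214, 2055]) cube([265, 37, 24]);
translate([354, 214, 2372]) cube([265, 37, 24]);


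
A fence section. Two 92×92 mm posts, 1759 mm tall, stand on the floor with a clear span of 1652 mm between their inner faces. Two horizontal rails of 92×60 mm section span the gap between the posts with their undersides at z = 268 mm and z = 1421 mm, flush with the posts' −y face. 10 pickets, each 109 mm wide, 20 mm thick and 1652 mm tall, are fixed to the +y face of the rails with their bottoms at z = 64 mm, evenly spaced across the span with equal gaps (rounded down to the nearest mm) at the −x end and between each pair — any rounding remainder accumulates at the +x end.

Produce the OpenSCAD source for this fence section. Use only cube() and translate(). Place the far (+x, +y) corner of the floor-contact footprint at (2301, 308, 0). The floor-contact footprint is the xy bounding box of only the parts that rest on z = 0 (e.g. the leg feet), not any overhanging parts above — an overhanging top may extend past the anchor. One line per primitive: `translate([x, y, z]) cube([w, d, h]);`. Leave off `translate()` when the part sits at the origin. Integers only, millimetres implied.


translate([465, 216, 0]) cube([92, 92, 1759]);
translate([2209, 216, 0]) cube([92, 92, 1759]);
translate([557, 216, 268]) cube([1652, 92, 60]);
translate([557, 216, 1421]) cube([1652, 92, 60]);
translate([608, 308, 64]) cube([109, 20, 1652]);
translate([768, 308, 64]) cube([109, 20, 1652]);
translate([928, 308, 64]) cube([109, 20, 1652]);
translate([1088, 308, 64]) cube([109, 20, 1652]);
translate([1248, 308, 64]) cube([109, 20, 1652]);
translate([1408, 308, 64]) cube([109, 20, 1652]);
translate([1568, 308, 64]) cube([109, 20, 1652]);
translate([1728, 308, 64]) cube([109, 20, 1652]);
translate([1888, 308, 64]) cube([109, 20, 1652]);
translate([2048, 308, 64]) cube([109, 20, 1652]);


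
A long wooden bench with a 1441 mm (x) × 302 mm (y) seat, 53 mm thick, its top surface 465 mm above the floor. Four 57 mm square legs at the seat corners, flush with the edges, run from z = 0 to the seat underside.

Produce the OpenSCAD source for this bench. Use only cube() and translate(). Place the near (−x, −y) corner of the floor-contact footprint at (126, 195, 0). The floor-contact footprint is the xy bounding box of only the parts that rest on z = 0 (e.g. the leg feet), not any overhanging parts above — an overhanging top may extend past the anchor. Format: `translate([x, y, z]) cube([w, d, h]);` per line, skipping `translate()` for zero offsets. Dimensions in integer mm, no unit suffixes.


translate([126, 195, 412]) cube([1441, 302, 53]);
translate([126, 195, 0]) cube([57, 57, 412]);
translate([126, 440, 0]) cube([57, 57, 412]);
translate([1510, 195, 0]) cube([57, 57, 412]);
translate([1510, 440, 0]) cube([57, 57, 412]);


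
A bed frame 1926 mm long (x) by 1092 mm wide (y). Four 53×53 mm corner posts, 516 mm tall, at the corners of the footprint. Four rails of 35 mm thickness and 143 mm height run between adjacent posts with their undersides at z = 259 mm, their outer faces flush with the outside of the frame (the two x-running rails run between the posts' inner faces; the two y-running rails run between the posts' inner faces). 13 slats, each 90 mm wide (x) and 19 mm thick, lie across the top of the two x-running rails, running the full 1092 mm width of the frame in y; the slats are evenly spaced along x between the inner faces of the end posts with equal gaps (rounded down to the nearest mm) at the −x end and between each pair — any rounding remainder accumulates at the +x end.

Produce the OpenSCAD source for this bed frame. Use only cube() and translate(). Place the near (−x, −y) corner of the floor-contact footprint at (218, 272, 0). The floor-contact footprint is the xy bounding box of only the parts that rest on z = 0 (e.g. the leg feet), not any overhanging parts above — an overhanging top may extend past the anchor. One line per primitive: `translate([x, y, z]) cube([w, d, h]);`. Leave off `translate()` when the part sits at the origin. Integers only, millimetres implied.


// slat z = rail_z + rail_h = 259 + 143 = 402
// slat gap = ⌊(1820 − 13·90) / 14⌋ = 46
translate([218, 272, 0]) cube([53, 53, 516]);
translate([218, 1311, 0]) cube([53, 53, 516]);
translate([2091, 272, 0]) cube([53, 53, 516]);
translate([2091, 1311, 0]) cube([53, 53, 516]);
translate([271, 272, 259]) cube([1820, 35, 143]);
translate([271, 1329, 259]) cube([1820, 35, 143]);
translate([218, 325, 259]) cube([35, 986, 143]);
translate([2109, 325, 259]) cube([35, 986, 143]);
translate([317, 272, 402]) cube([90, 1092, 19]);
translate([453, 272, 402]) cube([90, 1092, 19]);
translate([589, 272, 402]) cube([90, 1092, 19]);
translate([725, 272, 402]) cube([90, 1092, 19]);
translate([861, 272, 402]) cube([90, 1092, 19]);
translate([997, 272, 402]) cube([90, 1092, 19]);
translate([1133, 272, 402]) cube([90, 1092, 19]);
translate([1269, 272, 402]) cube([90, 1092, 19]);
translate([1405, 272, 402]) cube([90, 1092, 19]);
translate([1541, 272, 402]) cube([90, 1092, 19]);
translate([1677, 272, 402]) cube([90, 1092, 19]);
translate([1813, 272, 402]) cube([90, 1092, 19]);
translate([1949, 272, 402]) cube([90, 1092, 19]);


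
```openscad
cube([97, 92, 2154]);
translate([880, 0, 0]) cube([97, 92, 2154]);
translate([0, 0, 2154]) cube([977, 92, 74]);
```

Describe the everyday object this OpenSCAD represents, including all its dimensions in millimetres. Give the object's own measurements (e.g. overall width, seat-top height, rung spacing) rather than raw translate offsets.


A door frame. The clear opening is 783 mm wide and 2154 mm high. Two 97 mm wide jambs, 92 mm deep, stand either side of the opening from the floor to the top of the opening. A 74 mm thick head sits across the top of both jambs, spanning the full outside width of the frame.


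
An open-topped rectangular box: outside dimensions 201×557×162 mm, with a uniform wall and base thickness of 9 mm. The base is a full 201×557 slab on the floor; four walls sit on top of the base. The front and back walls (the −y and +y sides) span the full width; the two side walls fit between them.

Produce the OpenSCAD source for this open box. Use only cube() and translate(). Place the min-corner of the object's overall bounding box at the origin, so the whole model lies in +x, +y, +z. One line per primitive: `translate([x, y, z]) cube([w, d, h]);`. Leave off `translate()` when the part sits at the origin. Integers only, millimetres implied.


cube([201, 557, 9]);
translate([0, 0, 9]) cube([201, 9, 153]);
translate([0, 548, 9]) cube([201, 9, 153]);
translate([0, 9, 9]) cube([9, 539, 153]);
translate([192, 9, 9]) cube([9, 539, 153]);


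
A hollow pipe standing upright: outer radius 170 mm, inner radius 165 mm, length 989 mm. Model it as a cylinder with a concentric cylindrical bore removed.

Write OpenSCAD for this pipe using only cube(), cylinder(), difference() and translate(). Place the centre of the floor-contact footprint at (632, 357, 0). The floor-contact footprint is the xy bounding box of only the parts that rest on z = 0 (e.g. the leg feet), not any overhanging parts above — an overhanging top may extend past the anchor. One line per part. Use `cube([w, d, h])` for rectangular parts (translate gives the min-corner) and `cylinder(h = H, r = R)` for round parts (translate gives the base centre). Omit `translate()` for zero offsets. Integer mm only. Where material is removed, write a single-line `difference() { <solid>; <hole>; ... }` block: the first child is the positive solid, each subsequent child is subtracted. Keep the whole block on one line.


difference() { translate([632, 357, 0]) cylinder(h = 989, r = 170); translate([632, 357, 0]) cylinder(h = 989, r = 165); }


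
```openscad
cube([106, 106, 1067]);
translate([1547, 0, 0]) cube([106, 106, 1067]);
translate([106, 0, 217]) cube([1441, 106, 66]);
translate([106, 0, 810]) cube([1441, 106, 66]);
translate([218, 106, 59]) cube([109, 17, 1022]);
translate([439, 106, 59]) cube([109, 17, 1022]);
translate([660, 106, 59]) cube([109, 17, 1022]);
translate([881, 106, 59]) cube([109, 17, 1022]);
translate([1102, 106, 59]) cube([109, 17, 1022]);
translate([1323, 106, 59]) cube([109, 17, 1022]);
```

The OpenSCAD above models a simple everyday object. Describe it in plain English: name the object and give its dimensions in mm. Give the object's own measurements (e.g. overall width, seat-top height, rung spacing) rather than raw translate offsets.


A fence section. Two 106×106 mm posts, 1067 mm tall, stand on the floor with a clear span of 1441 mm between their inner faces. Two horizontal rails of 106×66 mm section span the gap between the posts with their undersides at z = 217 mm and z = 810 mm, flush with the posts' −y face. 6 pickets, each 109 mm wide, 17 mm thick and 1022 mm tall, are fixed to the +y face of the rails with their bottoms at z = 59 mm, spaced across the span with a 112 mm gap after the −x post and between neighbouring pickets, with 115 mm left before the +x post.


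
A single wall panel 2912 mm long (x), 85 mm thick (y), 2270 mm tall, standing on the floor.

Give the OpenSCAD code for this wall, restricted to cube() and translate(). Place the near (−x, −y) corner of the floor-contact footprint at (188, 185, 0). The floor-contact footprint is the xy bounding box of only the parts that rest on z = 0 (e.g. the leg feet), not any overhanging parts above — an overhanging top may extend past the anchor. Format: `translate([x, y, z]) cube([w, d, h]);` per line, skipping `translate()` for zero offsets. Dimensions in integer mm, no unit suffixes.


translate([188, 185, 0]) cube([2912, 85, 2270]);


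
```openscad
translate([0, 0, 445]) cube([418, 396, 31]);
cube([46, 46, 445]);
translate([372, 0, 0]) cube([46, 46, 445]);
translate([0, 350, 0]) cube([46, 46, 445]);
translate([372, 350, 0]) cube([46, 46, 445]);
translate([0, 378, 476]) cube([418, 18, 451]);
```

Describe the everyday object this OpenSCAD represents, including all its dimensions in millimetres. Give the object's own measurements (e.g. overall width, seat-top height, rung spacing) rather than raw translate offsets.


A chair. The seat is a 418×396×31 mm slab with its top at z = 476 mm, on four 46×46 mm corner legs (flush with the seat edges, standing on z = 0). A flat backrest 18 mm thick, 451 mm tall, spans the full seat width and rises from the seat top along its +y edge, rear face flush with the rear of the seat.


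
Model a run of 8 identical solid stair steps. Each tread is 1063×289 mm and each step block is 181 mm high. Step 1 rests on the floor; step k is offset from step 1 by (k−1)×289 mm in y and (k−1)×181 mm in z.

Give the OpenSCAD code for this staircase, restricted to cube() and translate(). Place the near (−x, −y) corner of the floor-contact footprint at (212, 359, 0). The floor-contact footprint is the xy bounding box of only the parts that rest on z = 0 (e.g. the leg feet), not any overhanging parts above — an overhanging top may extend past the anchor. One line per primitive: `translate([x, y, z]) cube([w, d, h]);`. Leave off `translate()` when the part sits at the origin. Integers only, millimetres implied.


translate([212, 359, 0]) cube([1063, 289, 181]);
translate([212, 648, 181]) cube([1063, 289, 181]);
translate([212, 937, 362]) cube([1063, 289, 181]);
translate([212, 1226, 543]) cube([1063, 289, 181]);
translate([212, 1515, 724]) cube([1063, 289, 181]);
translate([212, 1804, 905]) cube([1063, 289, 181]);
translate([212, 2093, 1086]) cube([1063, 289, 181]);
translate([212, 2382, 1267]) cube([1063, 289, 181]);


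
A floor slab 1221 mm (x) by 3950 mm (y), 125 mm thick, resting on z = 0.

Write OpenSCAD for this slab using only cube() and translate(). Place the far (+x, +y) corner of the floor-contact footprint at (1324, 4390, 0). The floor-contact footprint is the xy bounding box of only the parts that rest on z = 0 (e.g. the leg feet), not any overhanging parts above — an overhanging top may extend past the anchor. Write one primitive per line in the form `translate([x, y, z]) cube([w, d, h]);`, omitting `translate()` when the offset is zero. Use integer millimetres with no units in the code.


translate([103, 440, 0]) cube([1221, 3950, 125]);


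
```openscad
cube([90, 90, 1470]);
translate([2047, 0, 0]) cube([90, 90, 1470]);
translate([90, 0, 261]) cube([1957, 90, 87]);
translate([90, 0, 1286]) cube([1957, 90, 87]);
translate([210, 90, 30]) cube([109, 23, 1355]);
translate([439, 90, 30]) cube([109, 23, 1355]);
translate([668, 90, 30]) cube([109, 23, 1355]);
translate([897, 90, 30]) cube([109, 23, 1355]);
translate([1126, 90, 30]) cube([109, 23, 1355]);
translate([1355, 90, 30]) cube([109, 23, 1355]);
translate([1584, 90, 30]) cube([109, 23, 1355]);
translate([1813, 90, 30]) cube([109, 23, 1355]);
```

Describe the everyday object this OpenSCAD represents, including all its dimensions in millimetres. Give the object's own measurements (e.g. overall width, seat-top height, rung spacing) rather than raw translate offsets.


A fence section. Two 90×90 mm posts, 1470 mm tall, stand on the floor with a clear span of 1957 mm between their inner faces. Two horizontal rails of 90×87 mm section span the gap between the posts with their undersides at z = 261 mm and z = 1286 mm, flush with the posts' −y face. 8 pickets, each 109 mm wide, 23 mm thick and 1355 mm tall, are fixed to the +y face of the rails with their bottoms at z = 30 mm, spaced across the span with a 120 mm gap after the −x post and between neighbouring pickets, with 125 mm left before the +x post.


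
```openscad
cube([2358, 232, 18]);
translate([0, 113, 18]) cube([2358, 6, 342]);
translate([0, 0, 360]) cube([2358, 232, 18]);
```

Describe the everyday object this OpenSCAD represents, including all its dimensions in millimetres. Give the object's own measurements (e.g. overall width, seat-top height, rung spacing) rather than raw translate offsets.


An I-beam lying along x, 2358 mm long. Overall section height 378 mm. Two flanges 232 mm wide (y) and 18 mm thick, one on the floor and one at the top; a web 6 mm thick runs between them, centred on the flange width.


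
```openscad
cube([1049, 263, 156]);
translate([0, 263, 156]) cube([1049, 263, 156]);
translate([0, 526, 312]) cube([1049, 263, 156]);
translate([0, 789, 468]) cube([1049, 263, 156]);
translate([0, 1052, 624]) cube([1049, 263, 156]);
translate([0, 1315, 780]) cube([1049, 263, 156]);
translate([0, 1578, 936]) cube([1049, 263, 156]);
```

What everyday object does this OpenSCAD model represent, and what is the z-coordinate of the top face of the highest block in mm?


A staircase. The total rise is 1092 mm.

7 identical blocks, each offset up and back from the previous — a staircase. Each step is 156 mm tall and there are 7 of them, so the total rise is 7 × 156 = 1092 mm.


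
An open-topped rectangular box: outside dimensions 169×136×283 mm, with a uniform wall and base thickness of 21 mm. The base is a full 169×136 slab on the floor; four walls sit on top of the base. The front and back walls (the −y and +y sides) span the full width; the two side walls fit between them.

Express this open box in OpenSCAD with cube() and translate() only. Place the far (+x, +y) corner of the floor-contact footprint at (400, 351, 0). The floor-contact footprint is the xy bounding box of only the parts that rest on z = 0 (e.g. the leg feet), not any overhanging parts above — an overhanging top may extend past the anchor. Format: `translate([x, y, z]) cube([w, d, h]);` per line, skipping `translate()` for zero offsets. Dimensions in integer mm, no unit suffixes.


translate([231, 215, 0]) cube([169, 136, 21]);
translate([231, 215, 21]) cube([169, 21, 262]);
translate([231, 330, 21]) cube([169, 21, 262]);
translate([231, 236, 21]) cube([21, 94, 262]);
translate([379, 236, 21]) cube([21, 94, 262]);


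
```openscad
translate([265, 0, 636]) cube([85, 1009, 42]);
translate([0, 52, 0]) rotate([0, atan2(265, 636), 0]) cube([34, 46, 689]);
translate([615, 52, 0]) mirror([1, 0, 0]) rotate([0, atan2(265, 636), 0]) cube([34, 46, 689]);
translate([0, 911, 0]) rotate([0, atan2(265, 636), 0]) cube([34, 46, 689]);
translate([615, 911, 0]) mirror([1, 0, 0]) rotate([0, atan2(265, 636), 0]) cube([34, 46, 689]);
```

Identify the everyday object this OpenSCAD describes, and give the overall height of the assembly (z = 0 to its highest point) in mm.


A sawhorse. The overall height is 678 mm.

A beam across two mirrored pairs of raked legs — a sawhorse. The beam's underside is at z = 636 (matching the legs' vertical rise in atan2(265, 636)) and the beam is 42 mm tall, so its top is at 636 + 42 = 678 mm. The raked legs top out at the beam's underside, so that is the highest point.


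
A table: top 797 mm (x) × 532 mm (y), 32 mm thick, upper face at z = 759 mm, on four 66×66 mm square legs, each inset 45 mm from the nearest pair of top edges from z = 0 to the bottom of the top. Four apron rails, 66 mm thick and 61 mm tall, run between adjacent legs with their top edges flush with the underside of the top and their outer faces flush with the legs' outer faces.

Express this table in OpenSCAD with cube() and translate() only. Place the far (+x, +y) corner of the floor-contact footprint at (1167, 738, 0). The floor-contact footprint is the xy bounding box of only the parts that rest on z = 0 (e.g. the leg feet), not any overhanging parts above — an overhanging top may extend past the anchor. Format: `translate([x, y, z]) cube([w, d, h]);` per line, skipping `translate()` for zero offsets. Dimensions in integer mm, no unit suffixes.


// leg_h = 759 - 32 = 727
// apron z = 727 - 61 = 666
translate([415, 251, 727]) cube([797, 532, 32]);
translate([460, 296, 0]) cube([66, 66, 727]);
translate([1101, 296, 0]) cube([66, 66, 727]);
translate([460, 672, 0]) cube([66, 66, 727]);
translate([1101, 672, 0]) cube([66, 66, 727]);
translate([526, 296, 666]) cube([575, 66, 61]);
translate([526, 672, 666]) cube([575, 66, 61]);
translate([460, 362, 666]) cube([66, 310, 61]);
translate([1101, 362, 666]) cube([66, 310, 61]);


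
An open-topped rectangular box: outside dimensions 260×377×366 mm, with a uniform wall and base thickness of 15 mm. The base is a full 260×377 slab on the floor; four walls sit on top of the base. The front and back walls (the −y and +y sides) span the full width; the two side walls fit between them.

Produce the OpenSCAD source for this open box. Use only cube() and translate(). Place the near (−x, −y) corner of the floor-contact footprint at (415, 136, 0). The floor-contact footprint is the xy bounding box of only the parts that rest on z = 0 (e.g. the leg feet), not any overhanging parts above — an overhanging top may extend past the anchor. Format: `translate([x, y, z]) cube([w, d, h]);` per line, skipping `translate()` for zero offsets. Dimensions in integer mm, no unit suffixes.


translate([415, 136, 0]) cube([260, 377, 15]);
translate([415, 136, 15]) cube([260, 15, 351]);
translate([415, 498, 15]) cube([260, 15, 351]);
translate([415, 151, 15]) cube([15, 347, 351]);
translate([660, 151, 15]) cube([15, 347, 351]);


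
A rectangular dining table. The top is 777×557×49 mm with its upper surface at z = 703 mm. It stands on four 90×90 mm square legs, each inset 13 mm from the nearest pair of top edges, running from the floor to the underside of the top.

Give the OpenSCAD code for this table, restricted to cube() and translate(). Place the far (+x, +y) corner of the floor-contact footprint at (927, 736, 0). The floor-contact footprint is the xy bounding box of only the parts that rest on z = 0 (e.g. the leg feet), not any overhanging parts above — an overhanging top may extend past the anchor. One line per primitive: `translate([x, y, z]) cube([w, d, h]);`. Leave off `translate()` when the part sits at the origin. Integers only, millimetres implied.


translate([163, 192, 654]) cube([777, 557, 49]);
translate([176, 205, 0]) cube([90, 90, 654]);
translate([837, 205, 0]) cube([90, 90, 654]);
translate([176, 646, 0]) cube([90, 90, 654]);
translate([837, 646, 0]) cube([90, 90, 654]);


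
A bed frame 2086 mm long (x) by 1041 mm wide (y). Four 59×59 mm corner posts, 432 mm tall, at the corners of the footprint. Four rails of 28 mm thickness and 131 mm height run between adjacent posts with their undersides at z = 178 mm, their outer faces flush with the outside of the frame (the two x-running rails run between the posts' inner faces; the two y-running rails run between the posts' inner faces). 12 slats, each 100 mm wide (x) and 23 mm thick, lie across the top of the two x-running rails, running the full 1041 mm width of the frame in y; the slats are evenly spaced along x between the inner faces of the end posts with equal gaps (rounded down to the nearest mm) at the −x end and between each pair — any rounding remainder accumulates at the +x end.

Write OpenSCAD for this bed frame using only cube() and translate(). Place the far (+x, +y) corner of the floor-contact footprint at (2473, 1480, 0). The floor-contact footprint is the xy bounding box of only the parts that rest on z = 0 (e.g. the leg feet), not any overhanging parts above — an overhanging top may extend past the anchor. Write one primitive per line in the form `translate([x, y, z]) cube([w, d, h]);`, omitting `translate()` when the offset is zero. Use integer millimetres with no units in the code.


translate([387, 439, 0]) cube([59, 59, 432]);
translate([387, 1421, 0]) cube([59, 59, 432]);
translate([2414, 439, 0]) cube([59, 59, 432]);
translate([2414, 1421, 0]) cube([59, 59, 432]);
translate([446, 439, 178]) cube([1968, 28, 131]);
translate([446, 1452, 178]) cube([1968, 28, 131]);
translate([387, 498, 178]) cube([28, 923, 131]);
translate([2445, 498, 178]) cube([28, 923, 131]);
translate([505, 439, 309]) cube([100, 1041, 23]);
translate([664, 439, 309]) cube([100, 1041, 23]);
translate([823, 439, 309]) cube([100, 1041, 23]);
translate([982, 439, 309]) cube([100, 1041, 23]);
translate([1141, 439, 309]) cube([100, 1041, 23]);
translate([1300, 439, 309]) cube([100, 1041, 23]);
translate([1459, 439, 309]) cube([100, 1041, 23]);
translate([1618, 439, 309]) cube([100, 1041, 23]);
translate([1777, 439, 309]) cube([100, 1041, 23]);
translate([1936, 439, 309]) cube([100, 1041, 23]);
translate([2095, 439, 309]) cube([100, 1041, 23]);
translate([2254, 439, 309]) cube([100, 1041, 23]);


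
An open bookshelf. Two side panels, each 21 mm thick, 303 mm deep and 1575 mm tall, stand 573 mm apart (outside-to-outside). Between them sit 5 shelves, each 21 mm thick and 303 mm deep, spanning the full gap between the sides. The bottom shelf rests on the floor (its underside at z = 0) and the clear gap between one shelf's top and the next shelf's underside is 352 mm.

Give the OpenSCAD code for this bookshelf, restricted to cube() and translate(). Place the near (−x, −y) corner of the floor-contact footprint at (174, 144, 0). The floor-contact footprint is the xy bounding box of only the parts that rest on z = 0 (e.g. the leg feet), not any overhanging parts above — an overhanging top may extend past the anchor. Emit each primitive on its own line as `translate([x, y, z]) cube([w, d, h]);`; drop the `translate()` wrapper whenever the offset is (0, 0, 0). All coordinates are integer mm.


translate([174, 144, 0]) cube([21, 303, 1575]);
translate([726, 144, 0]) cube([21, 303, 1575]);
translate([195, 144, 0]) cube([531, 303, 21]);
translate([195, 144, 373]) cube([531, 303, 21]);
translate([195, 144, 746]) cube([531, 303, 21]);
translate([195, 144, 1119]) cube([531, 303, 21]);
translate([195, 144, 1492]) cube([531, 303, 21]);


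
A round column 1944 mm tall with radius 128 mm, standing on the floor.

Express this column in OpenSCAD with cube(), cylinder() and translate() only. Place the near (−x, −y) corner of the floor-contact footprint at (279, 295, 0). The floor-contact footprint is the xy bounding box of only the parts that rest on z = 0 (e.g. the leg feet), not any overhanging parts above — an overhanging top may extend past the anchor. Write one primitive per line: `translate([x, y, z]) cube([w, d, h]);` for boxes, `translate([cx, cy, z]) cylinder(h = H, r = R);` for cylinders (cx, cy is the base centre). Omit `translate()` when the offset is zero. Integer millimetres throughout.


translate([407, 423, 0]) cylinder(h = 1944, r = 128);


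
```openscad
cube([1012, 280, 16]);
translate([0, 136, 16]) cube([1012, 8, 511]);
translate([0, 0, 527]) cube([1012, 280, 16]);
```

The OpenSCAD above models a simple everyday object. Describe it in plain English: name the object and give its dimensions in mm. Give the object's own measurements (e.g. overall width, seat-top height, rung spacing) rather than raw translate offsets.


An I-beam lying along x, 1012 mm long. Overall section height 543 mm. Two flanges 280 mm wide (y) and 16 mm thick, one on the floor and one at the top; a web 8 mm thick runs between them, centred on the flange width.


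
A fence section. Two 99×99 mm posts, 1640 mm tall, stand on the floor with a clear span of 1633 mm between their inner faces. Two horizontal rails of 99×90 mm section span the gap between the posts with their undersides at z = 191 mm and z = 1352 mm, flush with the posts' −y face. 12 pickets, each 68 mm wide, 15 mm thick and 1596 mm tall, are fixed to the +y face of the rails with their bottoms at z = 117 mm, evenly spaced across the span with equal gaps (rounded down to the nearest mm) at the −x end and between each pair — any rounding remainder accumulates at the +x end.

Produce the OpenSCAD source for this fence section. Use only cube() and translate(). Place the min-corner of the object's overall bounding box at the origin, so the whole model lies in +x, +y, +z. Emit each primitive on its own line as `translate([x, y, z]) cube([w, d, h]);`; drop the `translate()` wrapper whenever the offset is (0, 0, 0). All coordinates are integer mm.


cube([99, 99, 1640]);
translate([1732, 0, 0]) cube([99, 99, 1640]);
translate([99, 0, 191]) cube([1633, 99, 90]);
translate([99, 0, 1352]) cube([1633, 99, 90]);
translate([161, 99, 117]) cube([68, 15, 1596]);
translate([291, 99, 117]) cube([68, 15, 1596]);
translate([421, 99, 117]) cube([68, 15, 1596]);
translate([551, 99, 117]) cube([68, 15, 1596]);
translate([681, 99, 117]) cube([68, 15, 1596]);
translate([811, 99, 117]) cube([68, 15, 1596]);
translate([941, 99, 117]) cube([68, 15, 1596]);
translate([1071, 99, 117]) cube([68, 15, 1596]);
translate([1201, 99, 117]) cube([68, 15, 1596]);
translate([1331, 99, 117]) cube([68, 15, 1596]);
translate([1461, 99, 117]) cube([68, 15, 1596]);
translate([1591, 99, 117]) cube([68, 15, 1596]);


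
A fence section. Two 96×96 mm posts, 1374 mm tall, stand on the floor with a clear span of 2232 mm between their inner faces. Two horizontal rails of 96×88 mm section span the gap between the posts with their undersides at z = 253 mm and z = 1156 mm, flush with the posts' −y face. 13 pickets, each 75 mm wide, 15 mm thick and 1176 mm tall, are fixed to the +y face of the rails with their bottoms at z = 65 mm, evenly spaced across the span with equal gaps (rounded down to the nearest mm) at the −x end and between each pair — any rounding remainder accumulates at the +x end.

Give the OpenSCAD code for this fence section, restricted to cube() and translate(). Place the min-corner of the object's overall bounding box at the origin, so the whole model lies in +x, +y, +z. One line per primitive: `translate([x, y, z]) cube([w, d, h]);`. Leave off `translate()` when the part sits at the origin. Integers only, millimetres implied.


cube([96, 96, 1374]);
translate([2328, 0, 0]) cube([96, 96, 1374]);
translate([96, 0, 253]) cube([2232, 96, 88]);
translate([96, 0, 1156]) cube([2232, 96, 88]);
translate([185, 96, 65]) cube([75, 15, 1176]);
translate([349, 96, 65]) cube([75, 15, 1176]);
translate([513, 96, 65]) cube([75, 15, 1176]);
translate([677, 96, 65]) cube([75, 15, 1176]);
translate([841, 96, 65]) cube([75, 15, 1176]);
translate([1005, 96, 65]) cube([75, 15, 1176]);
translate([1169, 96, 65]) cube([75, 15, 1176]);
translate([1333, 96, 65]) cube([75, 15, 1176]);
translate([1497, 96, 65]) cube([75, 15, 1176]);
translate([1661, 96, 65]) cube([75, 15, 1176]);
translate([1825, 96, 65]) cube([75, 15, 1176]);
translate([1989, 96, 65]) cube([75, 15, 1176]);
translate([2153, 96, 65]) cube([75, 15, 1176]);
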